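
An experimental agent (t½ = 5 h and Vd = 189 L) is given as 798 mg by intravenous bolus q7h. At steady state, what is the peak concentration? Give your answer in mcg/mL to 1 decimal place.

6.8 mcg/mL

k = ln2/t½ = ln2/5 ≈ 0.138629 h⁻¹; fraction remaining f = e^(−kτ) = e^(−0.138629×7) ≈ 0.3789.
Accumulation ratio R = 1/(1 − f) ≈ 1/0.6211 ≈ 1.6100.
Each bolus raises the concentration by D/Vd = 798/189 ≈ 4.222 mcg/mL.
Steady-state peak Cmax,ss = C₀·R ≈ 4.222 × 1.6100 ≈ 6.797 mcg/mL.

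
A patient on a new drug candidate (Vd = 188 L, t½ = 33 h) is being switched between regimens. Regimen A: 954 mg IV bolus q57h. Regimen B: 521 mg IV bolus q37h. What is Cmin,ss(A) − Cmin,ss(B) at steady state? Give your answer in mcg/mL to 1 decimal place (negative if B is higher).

Regimen A: f = (1/2)^(57/33) ≈ 0.3020; Cmin,ss = (954/188)·f/(1−f) ≈ 2.196 mcg/mL.
Regimen B: f = (1/2)^(37/33) ≈ 0.4597; Cmin,ss = (521/188)·f/(1−f) ≈ 2.358 mcg/mL.
Difference ≈ 2.196 − 2.358 ≈ -0.162 mcg/mL.

-0.2 mcg/mL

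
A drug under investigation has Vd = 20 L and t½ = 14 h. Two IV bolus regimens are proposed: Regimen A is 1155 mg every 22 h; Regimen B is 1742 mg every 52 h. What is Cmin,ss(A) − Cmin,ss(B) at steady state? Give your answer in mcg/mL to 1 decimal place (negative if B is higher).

22.1 mcg/mL

Regimen A: f = (1/2)^(22/14) ≈ 0.3365; Cmin,ss = (1155/20)·f/(1−f) ≈ 29.288 mcg/mL.
Regimen B: f = (1/2)^(52/14) ≈ 0.0762; Cmin,ss = (1742/20)·f/(1−f) ≈ 7.184 mcg/mL.
Difference ≈ 29.288 − 7.184 ≈ 22.104 mcg/mL.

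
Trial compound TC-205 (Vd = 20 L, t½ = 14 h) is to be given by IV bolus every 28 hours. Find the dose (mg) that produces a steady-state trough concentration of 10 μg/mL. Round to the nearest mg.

τ/t½ = 28/14 ≈ 2, so f = (1/2)^(28/14) ≈ 0.250000.
Cmin,ss = (D/Vd)·f/(1−f), so D = Cmin,ss·Vd·(1−f)/f.
D = 10 × 20 × (1−f)/f ≈ 10 × 20 × 3.00000 ≈ 600.00 mg.

600 mg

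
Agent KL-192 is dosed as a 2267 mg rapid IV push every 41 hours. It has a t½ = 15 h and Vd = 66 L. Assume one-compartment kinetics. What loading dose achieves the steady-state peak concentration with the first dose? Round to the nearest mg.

2668 mg

f = (1/2)^(41/15) ≈ 0.150378; accumulation ratio R = 1/(1−f) ≈ 1.17699.
Loading dose to hit Cmax,ss on first dose: D_load = D_maint·R ≈ 2267 × 1.17699 ≈ 2668.24 mg.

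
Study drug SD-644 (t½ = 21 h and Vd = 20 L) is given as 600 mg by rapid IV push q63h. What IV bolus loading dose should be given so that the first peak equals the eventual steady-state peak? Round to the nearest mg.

686 mg

f = (1/2)^(63/21) ≈ 0.125000; accumulation ratio R = 1/(1−f) ≈ 1.14286.
Loading dose to hit Cmax,ss on first dose: D_load = D_maint·R ≈ 600 × 1.14286 ≈ 685.72 mg.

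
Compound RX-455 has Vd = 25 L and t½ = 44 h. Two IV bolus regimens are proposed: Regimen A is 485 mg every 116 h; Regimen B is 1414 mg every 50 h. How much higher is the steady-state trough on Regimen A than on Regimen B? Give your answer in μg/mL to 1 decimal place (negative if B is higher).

-43.5 μg/mL

Regimen A: f = (1/2)^(116/44) ≈ 0.1608; Cmin,ss = (485/25)·f/(1−f) ≈ 3.717 μg/mL.
Regimen B: f = (1/2)^(50/44) ≈ 0.4549; Cmin,ss = (1414/25)·f/(1−f) ≈ 47.201 μg/mL.
Difference ≈ 3.717 − 47.201 ≈ -43.484 μg/mL.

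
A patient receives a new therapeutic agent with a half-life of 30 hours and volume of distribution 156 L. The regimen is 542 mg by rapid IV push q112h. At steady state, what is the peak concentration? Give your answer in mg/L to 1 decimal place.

3.8 mg/L

k = ln2/t½ = ln2/30 ≈ 0.023105 h⁻¹; fraction remaining f = e^(−kτ) = e^(−0.023105×112) ≈ 0.0752.
At steady state, accumulation factor R = 1/(1 − e^(−kτ)) ≈ 1.0813.
Each bolus raises the concentration by D/Vd = 542/156 ≈ 3.474 mg/L.
Steady-state peak Cmax,ss = C₀·R ≈ 3.474 × 1.0813 ≈ 3.756 mg/L.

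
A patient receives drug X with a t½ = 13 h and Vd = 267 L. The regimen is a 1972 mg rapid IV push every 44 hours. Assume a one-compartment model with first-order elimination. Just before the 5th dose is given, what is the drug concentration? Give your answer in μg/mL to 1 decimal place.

f = (1/2)^(τ/t½) = (1/2)^(44/13) ≈ 0.0957.
C₀ = D/Vd = 1972/267 ≈ 7.386 μg/mL.
Before the 5th dose, 4 doses have been given. Superposition: Cmin = C₀·(f + f² + … + f^4).
≈ 7.386 × (0.0957 + 0.0092 + 0.0009 + 0.0001) ≈ 7.386 × 0.1059 ≈ 0.782 μg/mL.

0.8 μg/mL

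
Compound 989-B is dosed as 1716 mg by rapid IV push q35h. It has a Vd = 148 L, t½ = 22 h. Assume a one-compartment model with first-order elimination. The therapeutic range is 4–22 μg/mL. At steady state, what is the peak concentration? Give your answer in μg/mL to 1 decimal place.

17.4 μg/mL

k = ln2/t½ = ln2/22 ≈ 0.031507 h⁻¹; fraction remaining f = e^(−kτ) = e^(−0.031507×35) ≈ 0.3320.
Accumulation ratio R = 1/(1 − f) ≈ 1/0.6680 ≈ 1.4970.
Each bolus raises the concentration by D/Vd = 1716/148 ≈ 11.595 μg/mL.
Cmax,ss = C₀/(1 − f) ≈ 11.595/0.6680 ≈ 17.358 μg/mL.
Peak 17.4 μg/mL vs MTC 22 μg/mL: below toxic threshold.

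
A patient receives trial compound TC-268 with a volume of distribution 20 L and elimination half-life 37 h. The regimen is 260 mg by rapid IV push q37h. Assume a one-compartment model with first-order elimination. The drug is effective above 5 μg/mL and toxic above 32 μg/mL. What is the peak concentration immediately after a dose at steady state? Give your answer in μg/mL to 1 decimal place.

26.0 μg/mL

The dosing interval is 1 half-life, so f = 2^(−1) = 0.5.
Accumulation ratio R = 1/(1 − f) = 1/0.5 = 2/1.
Single-dose peak C₀ = D/Vd = 260/20 = 13 μg/mL.
Steady-state peak Cmax,ss = C₀·R = 13 × 2/1 ≈ 26.000 μg/mL.
Peak 26.0 μg/mL vs MTC 32 μg/mL: below toxic threshold.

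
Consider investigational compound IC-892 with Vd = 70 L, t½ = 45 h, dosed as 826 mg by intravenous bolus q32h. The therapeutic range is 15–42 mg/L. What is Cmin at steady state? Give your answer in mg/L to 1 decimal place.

18.5 mg/L

τ/t½ = 32/45 ≈ 0.71111, so fraction remaining f = (1/2)^(32/45) ≈ 0.6108.
Each bolus raises the concentration by D/Vd = 826/70 ≈ 11.800 mg/L.
Steady-state trough Cmin,ss = C₀·f/(1−f) ≈ 11.800 × 0.6108/0.3892 ≈ 18.519 mg/L.
Trough 18.5 mg/L vs MEC 15 mg/L: adequate.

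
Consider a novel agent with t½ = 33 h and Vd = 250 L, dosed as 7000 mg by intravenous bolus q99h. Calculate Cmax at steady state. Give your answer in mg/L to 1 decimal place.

The dosing interval is 3 half-lives, so f = 2^(−3) = 0.125.
Accumulation ratio R = 1/(1 − f) = 1/0.875 = 8/7.
Single-dose peak C₀ = D/Vd = 7000/250 = 28 mg/L.
Steady-state peak Cmax,ss = C₀·R = 28 × 8/7 ≈ 32.000 mg/L.

32.0 mg/L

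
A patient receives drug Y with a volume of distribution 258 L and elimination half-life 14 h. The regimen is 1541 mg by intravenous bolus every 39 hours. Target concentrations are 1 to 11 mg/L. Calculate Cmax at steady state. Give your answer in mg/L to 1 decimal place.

7.0 mg/L

k = ln2/t½ = ln2/14 ≈ 0.049511 h⁻¹; fraction remaining f = e^(−kτ) = e^(−0.049511×39) ≈ 0.1450.
Accumulation ratio R = 1/(1 − f) ≈ 1/0.8550 ≈ 1.1696.
Each bolus raises the concentration by D/Vd = 1541/258 ≈ 5.973 mg/L.
Steady-state peak Cmax,ss = C₀·R ≈ 5.973 × 1.1696 ≈ 6.986 mg/L.
Peak 7.0 mg/L vs MTC 11 mg/L: below toxic threshold.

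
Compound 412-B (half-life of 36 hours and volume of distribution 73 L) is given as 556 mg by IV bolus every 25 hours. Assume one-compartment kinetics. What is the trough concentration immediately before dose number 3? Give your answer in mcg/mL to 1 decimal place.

7.6 mcg/mL

f = (1/2)^(τ/t½) = (1/2)^(25/36) ≈ 0.6179.
C₀ = D/Vd = 556/73 ≈ 7.616 mcg/mL.
Before the 3rd dose, 2 doses have been given. Superposition: Cmin = C₀·(f + f²).
≈ 7.616 × (0.6179 + 0.3818) ≈ 7.616 × 0.9997 ≈ 7.614 mcg/mL.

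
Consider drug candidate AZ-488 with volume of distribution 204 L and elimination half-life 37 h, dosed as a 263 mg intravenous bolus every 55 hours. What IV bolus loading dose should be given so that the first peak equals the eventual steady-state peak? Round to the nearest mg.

409 mg

f = (1/2)^(55/37) ≈ 0.356881; accumulation ratio R = 1/(1−f) ≈ 1.55492.
Loading dose to hit Cmax,ss on first dose: D_load = D_maint·R ≈ 263 × 1.55492 ≈ 408.94 mg.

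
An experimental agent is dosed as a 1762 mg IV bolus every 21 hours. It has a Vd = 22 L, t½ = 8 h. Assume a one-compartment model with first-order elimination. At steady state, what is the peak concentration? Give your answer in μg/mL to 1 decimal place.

95.6 μg/mL

τ/t½ = 21/8 ≈ 2.625, so fraction remaining f = (1/2)^(21/8) ≈ 0.1621.
Accumulation ratio R = 1/(1 − f) ≈ 1/0.8379 ≈ 1.1935.
Single-dose peak C₀ = D/Vd = 1762/22 ≈ 80.091 μg/mL.
Cmax,ss = C₀/(1 − f) ≈ 80.091/0.8379 ≈ 95.585 μg/mL.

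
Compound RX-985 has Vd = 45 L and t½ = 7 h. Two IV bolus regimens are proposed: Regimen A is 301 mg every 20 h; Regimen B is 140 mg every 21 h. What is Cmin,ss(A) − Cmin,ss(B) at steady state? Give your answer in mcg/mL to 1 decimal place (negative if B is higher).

Regimen A: f = (1/2)^(20/7) ≈ 0.1380; Cmin,ss = (301/45)·f/(1−f) ≈ 1.071 mcg/mL.
Regimen B: f = (1/2)^(21/7) ≈ 0.1250; Cmin,ss = (140/45)·f/(1−f) ≈ 0.444 mcg/mL.
Difference ≈ 1.071 − 0.444 ≈ 0.627 mcg/mL.

0.6 mcg/mL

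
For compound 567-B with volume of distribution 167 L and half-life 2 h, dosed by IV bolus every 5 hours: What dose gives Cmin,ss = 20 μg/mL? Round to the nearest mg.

15554 mg

τ/t½ = 5/2 ≈ 2.5, so f = (1/2)^(5/2) ≈ 0.176777.
Cmin,ss = (D/Vd)·f/(1−f), so D = Cmin,ss·Vd·(1−f)/f.
D = 20 × 167 × (1−f)/f ≈ 20 × 167 × 4.65684 ≈ 15553.85 mg.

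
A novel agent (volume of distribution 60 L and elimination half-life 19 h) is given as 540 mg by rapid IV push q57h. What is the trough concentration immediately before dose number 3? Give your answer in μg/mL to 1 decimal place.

f = (1/2)^(τ/t½) = (1/2)^(57/19) ≈ 0.1250.
C₀ = D/Vd = 540/60 ≈ 9.000 μg/mL.
Before the 3rd dose, 2 doses have been given. Superposition: Cmin = C₀·(f + f²).
≈ 9.000 × (0.1250 + 0.0156) ≈ 9.000 × 0.1406 ≈ 1.265 μg/mL.

1.3 μg/mL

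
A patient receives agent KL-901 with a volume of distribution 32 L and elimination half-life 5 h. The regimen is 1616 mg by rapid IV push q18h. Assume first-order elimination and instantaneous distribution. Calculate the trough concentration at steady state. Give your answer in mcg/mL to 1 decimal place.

k = ln2/t½ = ln2/5 ≈ 0.138629 h⁻¹; fraction remaining f = e^(−kτ) = e^(−0.138629×18) ≈ 0.0825.
Each bolus raises the concentration by D/Vd = 1616/32 ≈ 50.500 mcg/mL.
Steady-state trough Cmin,ss = C₀·f/(1−f) ≈ 50.500 × 0.0825/0.9175 ≈ 4.541 mcg/mL.

4.5 mcg/mL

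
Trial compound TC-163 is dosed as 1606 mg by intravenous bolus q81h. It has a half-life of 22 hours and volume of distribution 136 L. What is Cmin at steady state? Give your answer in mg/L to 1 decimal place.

k = ln2/t½ = ln2/22 ≈ 0.031507 h⁻¹; fraction remaining f = e^(−kτ) = e^(−0.031507×81) ≈ 0.0779.
At steady state, accumulation factor R = 1/(1 − e^(−kτ)) ≈ 1.0845.
Each bolus raises the concentration by D/Vd = 1606/136 ≈ 11.809 mg/L.
Steady-state peak Cmax,ss = C₀·R ≈ 11.809 × 1.0845 ≈ 12.807 mg/L.
One interval later, Cmin,ss = Cmax,ss·e^(−kτ) ≈ 12.807 × 0.0779 ≈ 0.998 mg/L.

1.0 mg/L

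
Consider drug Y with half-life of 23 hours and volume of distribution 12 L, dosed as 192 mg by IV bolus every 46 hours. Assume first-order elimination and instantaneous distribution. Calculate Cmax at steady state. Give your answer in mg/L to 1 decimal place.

The dosing interval is 2 half-lives, so f = 2^(−2) = 0.25.
At steady state, R = 1/(1 − 0.25) = 4/3.
Single-dose peak C₀ = D/Vd = 192/12 = 16 mg/L.
Steady-state peak Cmax,ss = C₀·R = 16 × 4/3 ≈ 21.333 mg/L.

21.3 mg/L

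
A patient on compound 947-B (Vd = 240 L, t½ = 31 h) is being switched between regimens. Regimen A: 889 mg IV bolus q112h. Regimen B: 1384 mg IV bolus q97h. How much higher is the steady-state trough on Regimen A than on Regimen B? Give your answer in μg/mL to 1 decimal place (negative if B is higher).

-0.4 μg/mL

Regimen A: f = (1/2)^(112/31) ≈ 0.0817; Cmin,ss = (889/240)·f/(1−f) ≈ 0.330 μg/mL.
Regimen B: f = (1/2)^(97/31) ≈ 0.1143; Cmin,ss = (1384/240)·f/(1−f) ≈ 0.744 μg/mL.
Difference ≈ 0.330 − 0.744 ≈ -0.414 μg/mL.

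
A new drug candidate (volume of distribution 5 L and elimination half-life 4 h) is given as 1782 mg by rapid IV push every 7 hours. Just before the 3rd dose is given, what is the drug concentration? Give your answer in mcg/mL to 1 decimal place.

f = (1/2)^(τ/t½) = (1/2)^(7/4) ≈ 0.2973.
C₀ = D/Vd = 1782/5 ≈ 356.400 mcg/mL.
Before the 3rd dose, 2 doses have been given. Superposition: Cmin = C₀·(f + f²).
≈ 356.400 × (0.2973 + 0.0884) ≈ 356.400 × 0.3857 ≈ 137.463 mcg/mL.

137.5 mcg/mL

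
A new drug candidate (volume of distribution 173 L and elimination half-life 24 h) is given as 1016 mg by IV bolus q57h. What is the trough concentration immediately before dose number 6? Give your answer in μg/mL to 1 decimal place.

f = (1/2)^(τ/t½) = (1/2)^(57/24) ≈ 0.1928.
C₀ = D/Vd = 1016/173 ≈ 5.873 μg/mL.
Before the 6th dose, 5 doses have been given. Superposition: Cmin = C₀·(f + f² + … + f^5).
≈ 5.873 × (0.1928 + 0.0372 + 0.0072 + 0.0014 + 0.0003) ≈ 5.873 × 0.2389 ≈ 1.403 μg/mL.

1.4 μg/mL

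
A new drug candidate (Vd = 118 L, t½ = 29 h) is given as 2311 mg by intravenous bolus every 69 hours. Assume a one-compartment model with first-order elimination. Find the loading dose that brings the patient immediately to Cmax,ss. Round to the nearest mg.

f = (1/2)^(69/29) ≈ 0.192201; accumulation ratio R = 1/(1−f) ≈ 1.23793.
Loading dose to hit Cmax,ss on first dose: D_load = D_maint·R ≈ 2311 × 1.23793 ≈ 2860.86 mg.

2861 mg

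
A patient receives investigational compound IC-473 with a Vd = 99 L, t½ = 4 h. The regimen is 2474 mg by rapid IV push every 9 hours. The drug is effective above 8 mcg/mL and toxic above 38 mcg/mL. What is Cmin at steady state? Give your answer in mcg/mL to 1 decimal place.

6.7 mcg/mL

τ/t½ = 9/4 ≈ 2.25, so fraction remaining f = (1/2)^(9/4) ≈ 0.2102.
At steady state, accumulation factor R = 1/(1 − e^(−kτ)) ≈ 1.2661.
Single-dose peak C₀ = D/Vd = 2474/99 ≈ 24.990 mcg/mL.
Cmax,ss = C₀/(1 − f) ≈ 24.990/0.7898 ≈ 31.641 mcg/mL.
One interval later, Cmin,ss = Cmax,ss·e^(−kτ) ≈ 31.641 × 0.2102 ≈ 6.651 mcg/mL.
Trough 6.7 mcg/mL vs MEC 8 mcg/mL: subtherapeutic.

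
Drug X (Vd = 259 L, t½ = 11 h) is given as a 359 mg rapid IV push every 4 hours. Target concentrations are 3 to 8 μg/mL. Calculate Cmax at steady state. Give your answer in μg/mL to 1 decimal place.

6.2 μg/mL

Over one 4-h interval, 4/11 ≈ 0.36364 half-lives elapse, leaving f ≈ 0.7772 of each dose.
Accumulation ratio R = 1/(1 − f) ≈ 1/0.2228 ≈ 4.4883.
Single-dose peak C₀ = D/Vd = 359/259 ≈ 1.386 μg/mL.
Cmax,ss = C₀/(1 − f) ≈ 1.386/0.2228 ≈ 6.221 μg/mL.
Peak 6.2 μg/mL vs MTC 8 μg/mL: below toxic threshold.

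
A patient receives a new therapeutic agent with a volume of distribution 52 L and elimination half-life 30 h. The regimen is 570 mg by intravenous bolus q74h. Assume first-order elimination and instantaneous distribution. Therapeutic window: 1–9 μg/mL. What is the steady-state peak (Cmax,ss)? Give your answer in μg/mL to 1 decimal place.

13.4 μg/mL

Over one 74-h interval, 74/30 ≈ 2.4667 half-lives elapse, leaving f ≈ 0.1809 of each dose.
Accumulation ratio R = 1/(1 − f) ≈ 1/0.8191 ≈ 1.2209.
Each bolus raises the concentration by D/Vd = 570/52 ≈ 10.962 μg/mL.
Steady-state peak Cmax,ss = C₀·R ≈ 10.962 × 1.2209 ≈ 13.384 μg/mL.
Peak 13.4 μg/mL vs MTC 9 μg/mL: exceeds toxic threshold.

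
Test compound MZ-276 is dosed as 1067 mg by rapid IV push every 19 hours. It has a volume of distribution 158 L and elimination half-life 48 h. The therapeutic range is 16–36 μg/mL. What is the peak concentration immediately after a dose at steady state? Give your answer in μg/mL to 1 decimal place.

28.1 μg/mL

τ/t½ = 19/48 ≈ 0.39583, so fraction remaining f = (1/2)^(19/48) ≈ 0.7601.
Accumulation ratio R = 1/(1 − f) ≈ 1/0.2399 ≈ 4.1684.
Single-dose peak C₀ = D/Vd = 1067/158 ≈ 6.753 μg/mL.
Steady-state peak Cmax,ss = C₀·R ≈ 6.753 × 4.1684 ≈ 28.149 μg/mL.
Peak 28.1 μg/mL vs MTC 36 μg/mL: below toxic threshold.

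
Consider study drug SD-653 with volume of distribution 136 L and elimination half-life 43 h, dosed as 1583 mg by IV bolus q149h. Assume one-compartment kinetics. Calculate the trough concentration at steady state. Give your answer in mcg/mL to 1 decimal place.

Over one 149-h interval, 149/43 ≈ 3.4651 half-lives elapse, leaving f ≈ 0.0906 of each dose.
Each bolus raises the concentration by D/Vd = 1583/136 ≈ 11.640 mcg/mL.
Steady-state trough Cmin,ss = C₀·f/(1−f) ≈ 11.640 × 0.0906/0.9094 ≈ 1.160 mcg/mL.

1.2 mcg/mL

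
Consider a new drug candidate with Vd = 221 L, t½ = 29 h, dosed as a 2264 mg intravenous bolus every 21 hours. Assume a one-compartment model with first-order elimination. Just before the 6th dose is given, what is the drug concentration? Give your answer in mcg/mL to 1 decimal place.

14.4 mcg/mL

f = (1/2)^(τ/t½) = (1/2)^(21/29) ≈ 0.6054.
C₀ = D/Vd = 2264/221 ≈ 10.244 mcg/mL.
Before the 6th dose, 5 doses have been given. Superposition: Cmin = C₀·(f + f² + … + f^5).
≈ 10.244 × (0.6054 + 0.3665 + 0.2219 + 0.1343 + 0.0813) ≈ 10.244 × 1.4094 ≈ 14.438 mcg/mL.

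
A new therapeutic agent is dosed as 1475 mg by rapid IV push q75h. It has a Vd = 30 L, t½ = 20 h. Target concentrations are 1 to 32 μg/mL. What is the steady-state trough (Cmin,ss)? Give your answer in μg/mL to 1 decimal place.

Over one 75-h interval, 75/20 ≈ 3.75 half-lives elapse, leaving f ≈ 0.0743 of each dose.
Each bolus raises the concentration by D/Vd = 1475/30 ≈ 49.167 μg/mL.
Steady-state trough Cmin,ss = C₀·f/(1−f) ≈ 49.167 × 0.0743/0.9257 ≈ 3.946 μg/mL.
Trough 3.9 μg/mL vs MEC 1 μg/mL: adequate.

3.9 μg/mL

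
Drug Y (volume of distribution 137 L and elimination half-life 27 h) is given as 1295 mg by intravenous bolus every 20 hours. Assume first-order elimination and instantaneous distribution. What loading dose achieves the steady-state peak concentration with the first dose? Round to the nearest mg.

3225 mg

f = (1/2)^(20/27) ≈ 0.598432; accumulation ratio R = 1/(1−f) ≈ 2.49024.
Loading dose to hit Cmax,ss on first dose: D_load = D_maint·R ≈ 1295 × 2.49024 ≈ 3224.86 mg.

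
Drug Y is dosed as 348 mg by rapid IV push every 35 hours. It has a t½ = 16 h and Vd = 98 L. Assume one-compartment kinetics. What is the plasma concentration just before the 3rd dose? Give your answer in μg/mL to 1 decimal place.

f = (1/2)^(τ/t½) = (1/2)^(35/16) ≈ 0.2195.
C₀ = D/Vd = 348/98 ≈ 3.551 μg/mL.
Before the 3rd dose, 2 doses have been given. Superposition: Cmin = C₀·(f + f²).
≈ 3.551 × (0.2195 + 0.0482) ≈ 3.551 × 0.2677 ≈ 0.951 μg/mL.

1.0 μg/mL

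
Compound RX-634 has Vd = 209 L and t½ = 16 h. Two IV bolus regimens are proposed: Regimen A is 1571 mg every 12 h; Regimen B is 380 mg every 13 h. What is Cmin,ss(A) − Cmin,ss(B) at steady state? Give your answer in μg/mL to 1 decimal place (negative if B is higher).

8.6 μg/mL

Regimen A: f = (1/2)^(12/16) ≈ 0.5946; Cmin,ss = (1571/209)·f/(1−f) ≈ 11.025 μg/mL.
Regimen B: f = (1/2)^(13/16) ≈ 0.5694; Cmin,ss = (380/209)·f/(1−f) ≈ 2.404 μg/mL.
Difference ≈ 11.025 − 2.404 ≈ 8.621 μg/mL.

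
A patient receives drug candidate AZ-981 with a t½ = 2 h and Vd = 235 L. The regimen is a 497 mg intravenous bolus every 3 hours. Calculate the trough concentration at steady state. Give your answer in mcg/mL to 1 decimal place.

Over one 3-h interval, 3/2 ≈ 1.5 half-lives elapse, leaving f ≈ 0.3536 of each dose.
Each bolus raises the concentration by D/Vd = 497/235 ≈ 2.115 mcg/mL.
Steady-state trough Cmin,ss = C₀·f/(1−f) ≈ 2.115 × 0.3536/0.6464 ≈ 1.157 mcg/mL.

1.2 mcg/mL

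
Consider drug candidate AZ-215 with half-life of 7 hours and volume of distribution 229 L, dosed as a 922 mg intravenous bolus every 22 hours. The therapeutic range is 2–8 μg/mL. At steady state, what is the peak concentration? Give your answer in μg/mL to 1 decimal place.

τ/t½ = 22/7 ≈ 3.1429, so fraction remaining f = (1/2)^(22/7) ≈ 0.1132.
Accumulation ratio R = 1/(1 − f) ≈ 1/0.8868 ≈ 1.1276.
Each bolus raises the concentration by D/Vd = 922/229 ≈ 4.026 μg/mL.
Steady-state peak Cmax,ss = C₀·R ≈ 4.026 × 1.1276 ≈ 4.540 μg/mL.
Peak 4.5 μg/mL vs MTC 8 μg/mL: below toxic threshold.

4.5 μg/mL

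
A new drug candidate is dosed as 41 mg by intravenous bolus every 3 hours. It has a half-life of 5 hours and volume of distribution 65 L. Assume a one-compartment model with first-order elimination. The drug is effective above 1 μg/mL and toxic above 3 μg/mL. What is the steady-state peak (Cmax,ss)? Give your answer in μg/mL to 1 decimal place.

1.9 μg/mL

k = ln2/t½ = ln2/5 ≈ 0.138629 h⁻¹; fraction remaining f = e^(−kτ) = e^(−0.138629×3) ≈ 0.6598.
Accumulation ratio R = 1/(1 − f) ≈ 1/0.3402 ≈ 2.9394.
Single-dose peak C₀ = D/Vd = 41/65 ≈ 0.631 μg/mL.
Steady-state peak Cmax,ss = C₀·R ≈ 0.631 × 2.9394 ≈ 1.855 μg/mL.
Peak 1.9 μg/mL vs MTC 3 μg/mL: below toxic threshold.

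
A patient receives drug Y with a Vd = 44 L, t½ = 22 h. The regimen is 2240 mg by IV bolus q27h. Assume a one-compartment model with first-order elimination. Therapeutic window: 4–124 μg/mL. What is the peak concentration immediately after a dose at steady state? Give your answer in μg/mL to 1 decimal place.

k = ln2/t½ = ln2/22 ≈ 0.031507 h⁻¹; fraction remaining f = e^(−kτ) = e^(−0.031507×27) ≈ 0.4271.
Accumulation ratio R = 1/(1 − f) ≈ 1/0.5729 ≈ 1.7455.
Each bolus raises the concentration by D/Vd = 2240/44 ≈ 50.909 μg/mL.
Cmax,ss = C₀/(1 − f) ≈ 50.909/0.5729 ≈ 88.862 μg/mL.
Peak 88.9 μg/mL vs MTC 124 μg/mL: below toxic threshold.

88.9 μg/mL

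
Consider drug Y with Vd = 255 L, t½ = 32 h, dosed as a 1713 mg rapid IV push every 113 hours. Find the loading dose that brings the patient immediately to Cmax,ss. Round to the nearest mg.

1875 mg

f = (1/2)^(113/32) ≈ 0.086494; accumulation ratio R = 1/(1−f) ≈ 1.09468.
Loading dose to hit Cmax,ss on first dose: D_load = D_maint·R ≈ 1713 × 1.09468 ≈ 1875.19 mg.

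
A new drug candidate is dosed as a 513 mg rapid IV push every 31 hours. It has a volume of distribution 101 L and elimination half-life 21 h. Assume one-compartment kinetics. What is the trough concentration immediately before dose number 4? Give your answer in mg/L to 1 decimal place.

2.7 mg/L

f = (1/2)^(τ/t½) = (1/2)^(31/21) ≈ 0.3594.
C₀ = D/Vd = 513/101 ≈ 5.079 mg/L.
Before the 4th dose, 3 doses have been given. Superposition: Cmin = C₀·(f + f² + … + f^3).
≈ 5.079 × (0.3594 + 0.1292 + 0.0464) ≈ 5.079 × 0.5350 ≈ 2.717 mg/L.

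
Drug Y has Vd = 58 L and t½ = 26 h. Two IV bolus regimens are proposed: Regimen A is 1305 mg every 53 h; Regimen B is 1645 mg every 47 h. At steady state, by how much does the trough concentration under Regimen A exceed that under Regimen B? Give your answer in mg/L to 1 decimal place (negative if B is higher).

-4.1 mg/L

Regimen A: f = (1/2)^(53/26) ≈ 0.2434; Cmin,ss = (1305/58)·f/(1−f) ≈ 7.238 mg/L.
Regimen B: f = (1/2)^(47/26) ≈ 0.2856; Cmin,ss = (1645/58)·f/(1−f) ≈ 11.338 mg/L.
Difference ≈ 7.238 − 11.338 ≈ -4.100 mg/L.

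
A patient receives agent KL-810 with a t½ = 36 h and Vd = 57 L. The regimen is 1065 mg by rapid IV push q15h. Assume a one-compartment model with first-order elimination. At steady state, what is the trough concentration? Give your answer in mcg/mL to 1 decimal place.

55.8 mcg/mL

k = ln2/t½ = ln2/36 ≈ 0.019254 h⁻¹; fraction remaining f = e^(−kτ) = e^(−0.019254×15) ≈ 0.7492.
Accumulation ratio R = 1/(1 − f) ≈ 1/0.2508 ≈ 3.9872.
Each bolus raises the concentration by D/Vd = 1065/57 ≈ 18.684 mcg/mL.
Cmax,ss = C₀/(1 − f) ≈ 18.684/0.2508 ≈ 74.498 mcg/mL.
Steady-state trough Cmin,ss = Cmax,ss·f ≈ 74.498 × 0.7492 ≈ 55.814 mcg/mL.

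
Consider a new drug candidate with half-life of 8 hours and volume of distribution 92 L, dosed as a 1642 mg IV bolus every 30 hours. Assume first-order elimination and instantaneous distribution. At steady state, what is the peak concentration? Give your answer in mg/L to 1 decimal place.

k = ln2/t½ = ln2/8 ≈ 0.086643 h⁻¹; fraction remaining f = e^(−kτ) = e^(−0.086643×30) ≈ 0.0743.
Accumulation ratio R = 1/(1 − f) ≈ 1/0.9257 ≈ 1.0803.
Each bolus raises the concentration by D/Vd = 1642/92 ≈ 17.848 mg/L.
Cmax,ss = C₀/(1 − f) ≈ 17.848/0.9257 ≈ 19.281 mg/L.

19.3 mg/L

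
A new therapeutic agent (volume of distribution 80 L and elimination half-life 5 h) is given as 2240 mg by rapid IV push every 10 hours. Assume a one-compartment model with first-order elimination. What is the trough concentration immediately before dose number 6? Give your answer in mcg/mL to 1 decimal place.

9.3 mcg/mL

f = (1/2)^(τ/t½) = (1/2)^(10/5) ≈ 0.2500.
C₀ = D/Vd = 2240/80 ≈ 28.000 mcg/mL.
Before the 6th dose, 5 doses have been given. Superposition: Cmin = C₀·(f + f² + … + f^5).
≈ 28.000 × (0.2500 + 0.0625 + 0.0156 + 0.0039 + 0.0010) ≈ 28.000 × 0.3330 ≈ 9.324 mcg/mL.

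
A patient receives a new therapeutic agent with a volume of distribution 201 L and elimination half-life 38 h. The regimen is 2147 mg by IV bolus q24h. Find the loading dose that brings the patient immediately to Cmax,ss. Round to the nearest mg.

6056 mg

f = (1/2)^(24/38) ≈ 0.645470; accumulation ratio R = 1/(1−f) ≈ 2.82064.
Loading dose to hit Cmax,ss on first dose: D_load = D_maint·R ≈ 2147 × 2.82064 ≈ 6055.91 mg.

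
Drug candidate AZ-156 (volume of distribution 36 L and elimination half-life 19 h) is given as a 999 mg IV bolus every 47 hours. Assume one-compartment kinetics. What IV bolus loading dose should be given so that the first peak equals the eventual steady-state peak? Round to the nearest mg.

f = (1/2)^(47/19) ≈ 0.180031; accumulation ratio R = 1/(1−f) ≈ 1.21956.
Loading dose to hit Cmax,ss on first dose: D_load = D_maint·R ≈ 999 × 1.21956 ≈ 1218.34 mg.

1218 mg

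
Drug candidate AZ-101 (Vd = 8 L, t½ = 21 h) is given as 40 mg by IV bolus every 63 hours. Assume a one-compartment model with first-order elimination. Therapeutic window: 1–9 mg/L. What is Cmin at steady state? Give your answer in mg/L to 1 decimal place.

The dosing interval is 3 half-lives, so f = 2^(−3) = 0.125.
Accumulation ratio R = 1/(1 − f) = 1/0.875 = 8/7.
Single-dose peak C₀ = D/Vd = 40/8 = 5 mg/L.
Steady-state peak Cmax,ss = C₀·R = 5 × 8/7 ≈ 5.714 mg/L.
Steady-state trough Cmin,ss = Cmax,ss·f ≈ 5.714 × 0.125 ≈ 0.714 mg/L.
Trough 0.7 mg/L vs MEC 1 mg/L: subtherapeutic.

0.7 mg/L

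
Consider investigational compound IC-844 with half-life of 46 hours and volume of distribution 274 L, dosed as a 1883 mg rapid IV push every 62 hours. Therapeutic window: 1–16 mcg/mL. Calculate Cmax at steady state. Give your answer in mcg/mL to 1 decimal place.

11.3 mcg/mL

τ/t½ = 62/46 ≈ 1.3478, so fraction remaining f = (1/2)^(62/46) ≈ 0.3929.
Accumulation ratio R = 1/(1 − f) ≈ 1/0.6071 ≈ 1.6472.
Each bolus raises the concentration by D/Vd = 1883/274 ≈ 6.872 mcg/mL.
Steady-state peak Cmax,ss = C₀·R ≈ 6.872 × 1.6472 ≈ 11.320 mcg/mL.
Peak 11.3 mcg/mL vs MTC 16 mcg/mL: below toxic threshold.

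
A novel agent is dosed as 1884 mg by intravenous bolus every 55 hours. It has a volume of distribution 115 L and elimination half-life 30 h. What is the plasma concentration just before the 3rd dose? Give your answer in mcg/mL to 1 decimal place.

5.9 mcg/mL

f = (1/2)^(τ/t½) = (1/2)^(55/30) ≈ 0.2806.
C₀ = D/Vd = 1884/115 ≈ 16.383 mcg/mL.
Before the 3rd dose, 2 doses have been given. Superposition: Cmin = C₀·(f + f²).
≈ 16.383 × (0.2806 + 0.0787) ≈ 16.383 × 0.3593 ≈ 5.886 mcg/mL.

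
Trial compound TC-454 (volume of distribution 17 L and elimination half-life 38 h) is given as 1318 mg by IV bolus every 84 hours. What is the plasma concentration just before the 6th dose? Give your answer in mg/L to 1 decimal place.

21.4 mg/L

f = (1/2)^(τ/t½) = (1/2)^(84/38) ≈ 0.2161.
C₀ = D/Vd = 1318/17 ≈ 77.529 mg/L.
Before the 6th dose, 5 doses have been given. Superposition: Cmin = C₀·(f + f² + … + f^5).
≈ 77.529 × (0.2161 + 0.0467 + 0.0101 + 0.0022 + 0.0005) ≈ 77.529 × 0.2756 ≈ 21.367 mg/L.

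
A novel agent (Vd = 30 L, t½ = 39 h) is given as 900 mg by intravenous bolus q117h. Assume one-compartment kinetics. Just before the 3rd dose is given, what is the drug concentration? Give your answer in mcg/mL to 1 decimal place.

4.2 mcg/mL

f = (1/2)^(τ/t½) = (1/2)^(117/39) ≈ 0.1250.
C₀ = D/Vd = 900/30 ≈ 30.000 mcg/mL.
Before the 3rd dose, 2 doses have been given. Superposition: Cmin = C₀·(f + f²).
≈ 30.000 × (0.1250 + 0.0156) ≈ 30.000 × 0.1406 ≈ 4.218 mcg/mL.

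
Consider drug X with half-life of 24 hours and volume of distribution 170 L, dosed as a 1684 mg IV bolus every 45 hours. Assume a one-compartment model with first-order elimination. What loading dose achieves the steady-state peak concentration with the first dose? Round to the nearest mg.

2315 mg

f = (1/2)^(45/24) ≈ 0.272627; accumulation ratio R = 1/(1−f) ≈ 1.37481.
Loading dose to hit Cmax,ss on first dose: D_load = D_maint·R ≈ 1684 × 1.37481 ≈ 2315.18 mg.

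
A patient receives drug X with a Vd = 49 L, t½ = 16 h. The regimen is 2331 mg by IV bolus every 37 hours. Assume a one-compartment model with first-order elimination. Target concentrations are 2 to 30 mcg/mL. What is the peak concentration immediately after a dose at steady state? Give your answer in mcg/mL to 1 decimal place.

59.6 mcg/mL

τ/t½ = 37/16 ≈ 2.3125, so fraction remaining f = (1/2)^(37/16) ≈ 0.2013.
At steady state, accumulation factor R = 1/(1 − e^(−kτ)) ≈ 1.2520.
Single-dose peak C₀ = D/Vd = 2331/49 ≈ 47.571 mcg/mL.
Steady-state peak Cmax,ss = C₀·R ≈ 47.571 × 1.2520 ≈ 59.559 mcg/mL.
Peak 59.6 mcg/mL vs MTC 30 mcg/mL: exceeds toxic threshold.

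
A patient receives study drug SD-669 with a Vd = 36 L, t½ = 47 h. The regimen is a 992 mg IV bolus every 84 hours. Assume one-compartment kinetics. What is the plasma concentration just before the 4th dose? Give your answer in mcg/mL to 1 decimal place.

11.0 mcg/mL

f = (1/2)^(τ/t½) = (1/2)^(84/47) ≈ 0.2897.
C₀ = D/Vd = 992/36 ≈ 27.556 mcg/mL.
Before the 4th dose, 3 doses have been given. Superposition: Cmin = C₀·(f + f² + … + f^3).
≈ 27.556 × (0.2897 + 0.0839 + 0.0243) ≈ 27.556 × 0.3979 ≈ 10.965 mcg/mL.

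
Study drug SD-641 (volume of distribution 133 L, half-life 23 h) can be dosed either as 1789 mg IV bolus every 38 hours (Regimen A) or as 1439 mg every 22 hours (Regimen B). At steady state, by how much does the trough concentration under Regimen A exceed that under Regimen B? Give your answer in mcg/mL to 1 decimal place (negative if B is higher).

Regimen A: f = (1/2)^(38/23) ≈ 0.3182; Cmin,ss = (1789/133)·f/(1−f) ≈ 6.278 mcg/mL.
Regimen B: f = (1/2)^(22/23) ≈ 0.5153; Cmin,ss = (1439/133)·f/(1−f) ≈ 11.503 mcg/mL.
Difference ≈ 6.278 − 11.503 ≈ -5.225 mcg/mL.

-5.2 mcg/mL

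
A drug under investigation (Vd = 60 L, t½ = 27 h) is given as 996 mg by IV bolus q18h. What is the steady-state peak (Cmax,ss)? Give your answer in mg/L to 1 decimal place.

44.9 mg/L

τ/t½ = 18/27 ≈ 0.66667, so fraction remaining f = (1/2)^(18/27) ≈ 0.6300.
Accumulation ratio R = 1/(1 − f) ≈ 1/0.3700 ≈ 2.7027.
Each bolus raises the concentration by D/Vd = 996/60 ≈ 16.600 mg/L.
Cmax,ss = C₀/(1 − f) ≈ 16.600/0.3700 ≈ 44.865 mg/L.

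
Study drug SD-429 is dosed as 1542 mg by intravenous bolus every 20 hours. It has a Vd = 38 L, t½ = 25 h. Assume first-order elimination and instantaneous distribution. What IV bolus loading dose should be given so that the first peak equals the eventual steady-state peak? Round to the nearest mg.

f = (1/2)^(20/25) ≈ 0.574349; accumulation ratio R = 1/(1−f) ≈ 2.34934.
Loading dose to hit Cmax,ss on first dose: D_load = D_maint·R ≈ 1542 × 2.34934 ≈ 3622.68 mg.

3623 mg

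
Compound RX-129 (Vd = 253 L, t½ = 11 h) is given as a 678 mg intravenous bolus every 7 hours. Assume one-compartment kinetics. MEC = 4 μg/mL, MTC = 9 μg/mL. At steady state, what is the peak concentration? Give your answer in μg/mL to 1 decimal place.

7.5 μg/mL

τ/t½ = 7/11 ≈ 0.63636, so fraction remaining f = (1/2)^(7/11) ≈ 0.6433.
Accumulation ratio R = 1/(1 − f) ≈ 1/0.3567 ≈ 2.8035.
Each bolus raises the concentration by D/Vd = 678/253 ≈ 2.680 μg/mL.
Steady-state peak Cmax,ss = C₀·R ≈ 2.680 × 2.8035 ≈ 7.513 μg/mL.
Peak 7.5 μg/mL vs MTC 9 μg/mL: below toxic threshold.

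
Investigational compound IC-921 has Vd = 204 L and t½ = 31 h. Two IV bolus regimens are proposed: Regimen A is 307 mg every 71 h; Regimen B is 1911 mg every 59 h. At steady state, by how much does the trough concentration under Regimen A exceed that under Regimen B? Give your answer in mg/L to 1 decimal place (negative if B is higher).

-3.0 mg/L

Regimen A: f = (1/2)^(71/31) ≈ 0.2044; Cmin,ss = (307/204)·f/(1−f) ≈ 0.387 mg/L.
Regimen B: f = (1/2)^(59/31) ≈ 0.2673; Cmin,ss = (1911/204)·f/(1−f) ≈ 3.417 mg/L.
Difference ≈ 0.387 − 3.417 ≈ -3.030 mg/L.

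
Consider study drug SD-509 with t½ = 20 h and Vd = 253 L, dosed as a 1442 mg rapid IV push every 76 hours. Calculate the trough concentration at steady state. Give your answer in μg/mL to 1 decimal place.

0.4 μg/mL

Over one 76-h interval, 76/20 ≈ 3.8 half-lives elapse, leaving f ≈ 0.0718 of each dose.
At steady state, accumulation factor R = 1/(1 − e^(−kτ)) ≈ 1.0774.
Each bolus raises the concentration by D/Vd = 1442/253 ≈ 5.700 μg/mL.
Steady-state peak Cmax,ss = C₀·R ≈ 5.700 × 1.0774 ≈ 6.141 μg/mL.
Steady-state trough Cmin,ss = Cmax,ss·f ≈ 6.141 × 0.0718 ≈ 0.441 μg/mL.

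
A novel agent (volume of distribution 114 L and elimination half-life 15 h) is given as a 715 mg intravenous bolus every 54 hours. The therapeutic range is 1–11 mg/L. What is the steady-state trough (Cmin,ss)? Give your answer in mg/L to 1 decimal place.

τ/t½ = 54/15 ≈ 3.6, so fraction remaining f = (1/2)^(54/15) ≈ 0.0825.
Accumulation ratio R = 1/(1 − f) ≈ 1/0.9175 ≈ 1.0899.
Single-dose peak C₀ = D/Vd = 715/114 ≈ 6.272 mg/L.
Steady-state peak Cmax,ss = C₀·R ≈ 6.272 × 1.0899 ≈ 6.836 mg/L.
One interval later, Cmin,ss = Cmax,ss·e^(−kτ) ≈ 6.836 × 0.0825 ≈ 0.564 mg/L.
Trough 0.6 mg/L vs MEC 1 mg/L: subtherapeutic.

0.6 mg/L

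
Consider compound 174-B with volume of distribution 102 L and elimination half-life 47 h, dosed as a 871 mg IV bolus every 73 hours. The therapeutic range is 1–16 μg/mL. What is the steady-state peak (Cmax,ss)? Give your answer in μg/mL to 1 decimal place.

τ/t½ = 73/47 ≈ 1.5532, so fraction remaining f = (1/2)^(73/47) ≈ 0.3408.
At steady state, accumulation factor R = 1/(1 − e^(−kτ)) ≈ 1.5170.
Single-dose peak C₀ = D/Vd = 871/102 ≈ 8.539 μg/mL.
Steady-state peak Cmax,ss = C₀·R ≈ 8.539 × 1.5170 ≈ 12.954 μg/mL.
Peak 13.0 μg/mL vs MTC 16 μg/mL: below toxic threshold.

13.0 μg/mL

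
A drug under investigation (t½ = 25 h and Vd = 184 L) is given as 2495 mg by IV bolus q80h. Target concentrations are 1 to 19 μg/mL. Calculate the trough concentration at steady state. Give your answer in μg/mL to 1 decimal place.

1.7 μg/mL

τ/t½ = 80/25 ≈ 3.2, so fraction remaining f = (1/2)^(80/25) ≈ 0.1088.
Each bolus raises the concentration by D/Vd = 2495/184 ≈ 13.560 μg/mL.
Steady-state trough Cmin,ss = C₀·f/(1−f) ≈ 13.560 × 0.1088/0.8912 ≈ 1.655 μg/mL.
Trough 1.7 μg/mL vs MEC 1 μg/mL: adequate.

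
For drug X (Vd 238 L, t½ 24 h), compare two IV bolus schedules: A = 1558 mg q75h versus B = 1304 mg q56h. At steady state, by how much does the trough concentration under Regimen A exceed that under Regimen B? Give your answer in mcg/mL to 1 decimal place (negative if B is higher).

-0.5 mcg/mL

Regimen A: f = (1/2)^(75/24) ≈ 0.1146; Cmin,ss = (1558/238)·f/(1−f) ≈ 0.847 mcg/mL.
Regimen B: f = (1/2)^(56/24) ≈ 0.1984; Cmin,ss = (1304/238)·f/(1−f) ≈ 1.356 mcg/mL.
Difference ≈ 0.847 − 1.356 ≈ -0.509 mcg/mL.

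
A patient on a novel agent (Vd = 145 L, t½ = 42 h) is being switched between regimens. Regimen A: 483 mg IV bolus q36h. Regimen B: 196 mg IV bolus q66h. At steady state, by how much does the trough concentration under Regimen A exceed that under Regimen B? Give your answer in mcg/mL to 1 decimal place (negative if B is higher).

3.4 mcg/mL

Regimen A: f = (1/2)^(36/42) ≈ 0.5520; Cmin,ss = (483/145)·f/(1−f) ≈ 4.104 mcg/mL.
Regimen B: f = (1/2)^(66/42) ≈ 0.3365; Cmin,ss = (196/145)·f/(1−f) ≈ 0.686 mcg/mL.
Difference ≈ 4.104 − 0.686 ≈ 3.418 mcg/mL.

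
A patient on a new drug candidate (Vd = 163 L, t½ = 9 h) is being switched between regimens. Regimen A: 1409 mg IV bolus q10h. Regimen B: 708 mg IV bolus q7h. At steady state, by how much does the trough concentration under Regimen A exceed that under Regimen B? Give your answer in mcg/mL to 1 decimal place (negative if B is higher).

1.4 mcg/mL

Regimen A: f = (1/2)^(10/9) ≈ 0.4629; Cmin,ss = (1409/163)·f/(1−f) ≈ 7.450 mcg/mL.
Regimen B: f = (1/2)^(7/9) ≈ 0.5833; Cmin,ss = (708/163)·f/(1−f) ≈ 6.080 mcg/mL.
Difference ≈ 7.450 − 6.080 ≈ 1.370 mcg/mL.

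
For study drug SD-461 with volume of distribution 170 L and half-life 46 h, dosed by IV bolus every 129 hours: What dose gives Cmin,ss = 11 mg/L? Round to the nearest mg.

11193 mg

τ/t½ = 129/46 ≈ 2.8043, so f = (1/2)^(129/46) ≈ 0.143155.
Cmin,ss = (D/Vd)·f/(1−f), so D = Cmin,ss·Vd·(1−f)/f.
D = 11 × 170 × (1−f)/f ≈ 11 × 170 × 5.98544 ≈ 11192.77 mg.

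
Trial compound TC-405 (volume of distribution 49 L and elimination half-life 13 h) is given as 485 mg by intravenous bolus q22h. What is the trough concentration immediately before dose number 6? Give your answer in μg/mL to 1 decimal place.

f = (1/2)^(τ/t½) = (1/2)^(22/13) ≈ 0.3094.
C₀ = D/Vd = 485/49 ≈ 9.898 μg/mL.
Before the 6th dose, 5 doses have been given. Superposition: Cmin = C₀·(f + f² + … + f^5).
≈ 9.898 × (0.3094 + 0.0957 + 0.0296 + 0.0092 + 0.0028) ≈ 9.898 × 0.4467 ≈ 4.421 μg/mL.

4.4 μg/mL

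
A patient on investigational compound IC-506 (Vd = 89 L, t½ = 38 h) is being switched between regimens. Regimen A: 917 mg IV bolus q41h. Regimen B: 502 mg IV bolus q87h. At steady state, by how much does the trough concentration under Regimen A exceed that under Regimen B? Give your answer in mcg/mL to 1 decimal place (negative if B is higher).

7.8 mcg/mL

Regimen A: f = (1/2)^(41/38) ≈ 0.4734; Cmin,ss = (917/89)·f/(1−f) ≈ 9.262 mcg/mL.
Regimen B: f = (1/2)^(87/38) ≈ 0.2046; Cmin,ss = (502/89)·f/(1−f) ≈ 1.451 mcg/mL.
Difference ≈ 9.262 − 1.451 ≈ 7.811 mcg/mL.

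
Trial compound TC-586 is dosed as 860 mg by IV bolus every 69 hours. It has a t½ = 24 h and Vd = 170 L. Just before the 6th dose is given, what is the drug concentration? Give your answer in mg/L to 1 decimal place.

0.8 mg/L

f = (1/2)^(τ/t½) = (1/2)^(69/24) ≈ 0.1363.
C₀ = D/Vd = 860/170 ≈ 5.059 mg/L.
Before the 6th dose, 5 doses have been given. Superposition: Cmin = C₀·(f + f² + … + f^5).
≈ 5.059 × (0.1363 + 0.0186 + 0.0025 + 0.0003 + 0.0000) ≈ 5.059 × 0.1577 ≈ 0.798 mg/L.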